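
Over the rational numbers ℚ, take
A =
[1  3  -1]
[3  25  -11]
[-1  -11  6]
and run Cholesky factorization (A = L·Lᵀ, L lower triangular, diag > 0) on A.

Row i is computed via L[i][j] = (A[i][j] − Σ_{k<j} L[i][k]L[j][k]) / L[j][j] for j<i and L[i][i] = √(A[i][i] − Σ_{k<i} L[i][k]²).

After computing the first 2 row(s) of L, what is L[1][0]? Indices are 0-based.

L[1][0] = 3

Step 1: L[0][0] = √(1) = 1.
  L[1][0] = (3) / L[0][0] = 3.
Step 2: L[1][1] = √(16) = 4.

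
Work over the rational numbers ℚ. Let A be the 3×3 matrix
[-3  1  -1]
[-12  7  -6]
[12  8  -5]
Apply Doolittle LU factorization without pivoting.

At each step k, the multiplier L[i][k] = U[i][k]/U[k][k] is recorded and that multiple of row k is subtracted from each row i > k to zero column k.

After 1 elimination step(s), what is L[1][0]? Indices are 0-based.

L[1][0] = 4

[col 0] pivot -3
  R1 -= 4*R0 → (0, 3, -2)  (L[1][0] := 4)
  R2 -= -4*R0 → (0, 12, -9)  (L[2][0] := -4)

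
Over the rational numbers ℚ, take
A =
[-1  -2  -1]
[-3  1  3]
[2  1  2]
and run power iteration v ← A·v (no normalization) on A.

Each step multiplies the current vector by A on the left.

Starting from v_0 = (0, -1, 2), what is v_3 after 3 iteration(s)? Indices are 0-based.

v_3 = (-26, 86, 10)

v_0 = (0, -1, 2).
v_1 = A·v_0 = (0, 5, 3).
v_2 = A·v_1 = (-13, 14, 11).
v_3 = A·v_2 = (-26, 86, 10).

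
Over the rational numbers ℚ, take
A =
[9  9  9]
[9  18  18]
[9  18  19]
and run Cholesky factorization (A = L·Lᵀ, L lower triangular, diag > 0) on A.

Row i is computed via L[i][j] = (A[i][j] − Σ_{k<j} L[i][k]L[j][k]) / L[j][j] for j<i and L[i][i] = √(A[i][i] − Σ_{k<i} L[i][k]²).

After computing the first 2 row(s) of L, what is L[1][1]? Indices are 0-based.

L[1][1] = 3

Step 1: L[0][0] = √(9) = 3.
  L[1][0] = (9) / L[0][0] = 3.
Step 2: L[1][1] = √(9) = 3.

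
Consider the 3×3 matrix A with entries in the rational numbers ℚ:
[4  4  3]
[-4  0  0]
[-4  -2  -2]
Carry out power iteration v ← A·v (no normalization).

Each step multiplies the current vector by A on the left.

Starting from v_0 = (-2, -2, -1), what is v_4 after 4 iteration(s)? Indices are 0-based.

v_4 = (976, -1568, -1168)

v_0 = (-2, -2, -1).
v_1 = A·v_0 = (-19, 8, 14).
v_2 = A·v_1 = (-2, 76, 32).
v_3 = A·v_2 = (392, 8, -208).
v_4 = A·v_3 = (976, -1568, -1168).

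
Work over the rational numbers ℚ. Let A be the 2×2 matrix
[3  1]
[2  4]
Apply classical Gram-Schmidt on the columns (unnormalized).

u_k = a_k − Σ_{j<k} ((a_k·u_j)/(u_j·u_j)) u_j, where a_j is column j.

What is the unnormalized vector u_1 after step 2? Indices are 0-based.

Step 1: u_0 = a_0 = (3, 2).
Step 2: u_1 = a_1 − (11/13)·u_0 = (-20/13, 30/13).

u_1 = (-20/13, 30/13)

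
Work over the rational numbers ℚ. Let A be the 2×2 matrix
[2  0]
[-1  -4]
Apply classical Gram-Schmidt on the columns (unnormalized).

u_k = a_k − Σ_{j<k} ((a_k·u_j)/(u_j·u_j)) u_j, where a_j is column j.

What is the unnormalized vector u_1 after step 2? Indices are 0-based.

u_1 = (-8/5, -16/5)

Step 1: u_0 = a_0 = (2, -1).
Step 2: u_1 = a_1 − (4/5)·u_0 = (-8/5, -16/5).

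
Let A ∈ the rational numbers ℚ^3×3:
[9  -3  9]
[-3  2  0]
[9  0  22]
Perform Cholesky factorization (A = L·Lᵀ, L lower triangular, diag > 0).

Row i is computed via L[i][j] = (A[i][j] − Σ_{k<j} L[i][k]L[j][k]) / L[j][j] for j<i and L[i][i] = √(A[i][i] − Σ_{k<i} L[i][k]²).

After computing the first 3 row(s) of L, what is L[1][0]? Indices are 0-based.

L[1][0] = -1

Step 1: L[0][0] = √(9) = 3.
  L[1][0] = (-3) / L[0][0] = -1.
Step 2: L[1][1] = √(1) = 1.
  L[2][0] = (9) / L[0][0] = 3.
  L[2][1] = (3) / L[1][1] = 3.
Step 3: L[2][2] = √(4) = 2.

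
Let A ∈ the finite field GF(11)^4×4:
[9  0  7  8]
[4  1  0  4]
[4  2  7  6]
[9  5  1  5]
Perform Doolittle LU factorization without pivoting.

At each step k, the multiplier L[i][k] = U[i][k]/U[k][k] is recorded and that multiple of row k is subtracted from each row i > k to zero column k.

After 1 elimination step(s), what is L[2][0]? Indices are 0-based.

L[2][0] = 9

[col 0] pivot 9
  R1 -= 9*R0 → (0, 1, 3, 9)  (L[1][0] := 9)
  R2 -= 9*R0 → (0, 2, 10, 0)  (L[2][0] := 9)
  R3 -= 1*R0 → (0, 5, 5, 8)  (L[3][0] := 1)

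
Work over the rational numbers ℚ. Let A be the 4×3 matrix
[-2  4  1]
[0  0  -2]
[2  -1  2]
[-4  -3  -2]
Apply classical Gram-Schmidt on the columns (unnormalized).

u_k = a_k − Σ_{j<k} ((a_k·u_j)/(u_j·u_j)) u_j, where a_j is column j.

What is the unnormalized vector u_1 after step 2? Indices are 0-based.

Step 1: u_0 = a_0 = (-2, 0, 2, -4).
Step 2: u_1 = a_1 − (1/12)·u_0 = (25/6, 0, -7/6, -8/3).

u_1 = (25/6, 0, -7/6, -8/3)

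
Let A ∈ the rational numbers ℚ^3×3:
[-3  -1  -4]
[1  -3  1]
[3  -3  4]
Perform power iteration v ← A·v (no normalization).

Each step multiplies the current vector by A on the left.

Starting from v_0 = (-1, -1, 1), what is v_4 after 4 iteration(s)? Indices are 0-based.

v_4 = (-49, 11, 37)

v_0 = (-1, -1, 1).
v_1 = A·v_0 = (0, 3, 4).
v_2 = A·v_1 = (-19, -5, 7).
v_3 = A·v_2 = (34, 3, -14).
v_4 = A·v_3 = (-49, 11, 37).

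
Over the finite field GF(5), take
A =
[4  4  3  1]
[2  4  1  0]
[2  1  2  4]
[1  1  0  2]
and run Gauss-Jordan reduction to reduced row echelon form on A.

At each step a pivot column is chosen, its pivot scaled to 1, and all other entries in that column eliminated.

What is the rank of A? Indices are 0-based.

rank = 4

step 1: normalize row 0 (÷4) = (1, 1, 2, 4)
  row 1: subtract 2×row0 = (0, 2, 2, 2)
  row 2: subtract 2×row0 = (0, 4, 3, 1)
  row 3: subtract 1×row0 = (0, 0, 3, 3)
step 2: normalize row 1 (÷2) = (0, 1, 1, 1)
  row 0: subtract 1×row1 = (1, 0, 1, 3)
  row 2: subtract 4×row1 = (0, 0, 4, 2)
step 3: normalize row 2 (÷4) = (0, 0, 1, 3)
  row 0: subtract 1×row2 = (1, 0, 0, 0)
  row 1: subtract 1×row2 = (0, 1, 0, 3)
  row 3: subtract 3×row2 = (0, 0, 0, 4)
step 4: normalize row 3 (÷4) = (0, 0, 0, 1)
  row 1: subtract 3×row3 = (0, 1, 0, 0)
  row 2: subtract 3×row3 = (0, 0, 1, 0)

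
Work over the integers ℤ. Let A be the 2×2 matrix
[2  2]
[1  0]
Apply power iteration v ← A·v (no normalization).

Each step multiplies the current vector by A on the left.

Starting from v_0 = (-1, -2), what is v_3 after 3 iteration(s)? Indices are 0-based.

v_0 = (-1, -2).
v_1 = A·v_0 = (-6, -1).
v_2 = A·v_1 = (-14, -6).
v_3 = A·v_2 = (-40, -14).

v_3 = (-40, -14)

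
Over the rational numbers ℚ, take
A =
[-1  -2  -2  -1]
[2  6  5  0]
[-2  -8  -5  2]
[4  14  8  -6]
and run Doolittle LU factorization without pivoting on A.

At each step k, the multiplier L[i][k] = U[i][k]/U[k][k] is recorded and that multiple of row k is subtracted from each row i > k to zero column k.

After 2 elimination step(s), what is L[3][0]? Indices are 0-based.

L[3][0] = -4

Step 1: pivot at (0,0) is -1.
  row1 ← row1 − (-2)·row0  ⇒  L[1][0]=-2, U row1=(0, 2, 1, -2)
  row2 ← row2 − (2)·row0  ⇒  L[2][0]=2, U row2=(0, -4, -1, 4)
  row3 ← row3 − (-4)·row0  ⇒  L[3][0]=-4, U row3=(0, 6, 0, -10)
Step 2: pivot at (1,1) is 2.
  row2 ← row2 − (-2)·row1  ⇒  L[2][1]=-2, U row2=(0, 0, 1, 0)
  row3 ← row3 − (3)·row1  ⇒  L[3][1]=3, U row3=(0, 0, -3, -4)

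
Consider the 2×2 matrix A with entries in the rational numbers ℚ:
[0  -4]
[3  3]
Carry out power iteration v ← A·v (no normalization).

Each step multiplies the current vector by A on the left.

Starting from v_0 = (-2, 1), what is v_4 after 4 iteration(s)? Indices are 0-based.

v_0 = (-2, 1).
v_1 = A·v_0 = (-4, -3).
v_2 = A·v_1 = (12, -21).
v_3 = A·v_2 = (84, -27).
v_4 = A·v_3 = (108, 171).

v_4 = (108, 171)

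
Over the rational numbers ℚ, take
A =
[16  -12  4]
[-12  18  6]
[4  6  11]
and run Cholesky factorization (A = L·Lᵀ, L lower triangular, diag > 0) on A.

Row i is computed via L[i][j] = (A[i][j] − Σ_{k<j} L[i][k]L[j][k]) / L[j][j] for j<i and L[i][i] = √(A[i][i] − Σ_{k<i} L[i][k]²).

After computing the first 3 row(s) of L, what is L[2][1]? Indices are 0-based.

Step 1: L[0][0] = √(16) = 4.
  L[1][0] = (-12) / L[0][0] = -3.
Step 2: L[1][1] = √(9) = 3.
  L[2][0] = (4) / L[0][0] = 1.
  L[2][1] = (9) / L[1][1] = 3.
Step 3: L[2][2] = √(1) = 1.

L[2][1] = 3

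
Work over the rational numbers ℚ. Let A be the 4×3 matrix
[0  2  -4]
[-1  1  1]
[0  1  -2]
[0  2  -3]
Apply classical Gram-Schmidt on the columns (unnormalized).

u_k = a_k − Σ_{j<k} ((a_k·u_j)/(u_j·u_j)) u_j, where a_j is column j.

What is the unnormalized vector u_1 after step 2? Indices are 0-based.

Step 1: u_0 = a_0 = (0, -1, 0, 0).
Step 2: u_1 = a_1 − (-1)·u_0 = (2, 0, 1, 2).

u_1 = (2, 0, 1, 2)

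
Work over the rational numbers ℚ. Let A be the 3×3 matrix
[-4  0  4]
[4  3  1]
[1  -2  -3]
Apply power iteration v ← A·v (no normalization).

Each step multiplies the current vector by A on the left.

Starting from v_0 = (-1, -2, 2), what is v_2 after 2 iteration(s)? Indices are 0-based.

v_0 = (-1, -2, 2).
v_1 = A·v_0 = (12, -8, -3).
v_2 = A·v_1 = (-60, 21, 37).

v_2 = (-60, 21, 37)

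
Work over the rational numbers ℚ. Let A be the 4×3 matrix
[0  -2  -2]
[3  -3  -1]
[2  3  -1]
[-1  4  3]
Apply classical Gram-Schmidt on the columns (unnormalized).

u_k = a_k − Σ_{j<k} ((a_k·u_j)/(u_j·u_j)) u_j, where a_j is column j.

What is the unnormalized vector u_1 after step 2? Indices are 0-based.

Step 1: u_0 = a_0 = (0, 3, 2, -1).
Step 2: u_1 = a_1 − (-1/2)·u_0 = (-2, -3/2, 4, 7/2).

u_1 = (-2, -3/2, 4, 7/2)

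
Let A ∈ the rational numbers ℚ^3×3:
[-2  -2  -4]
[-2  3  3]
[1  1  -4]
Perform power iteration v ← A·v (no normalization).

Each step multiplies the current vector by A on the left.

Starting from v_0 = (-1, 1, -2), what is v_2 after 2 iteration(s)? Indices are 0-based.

v_2 = (-46, 5, -25)

v_0 = (-1, 1, -2).
v_1 = A·v_0 = (8, -1, 8).
v_2 = A·v_1 = (-46, 5, -25).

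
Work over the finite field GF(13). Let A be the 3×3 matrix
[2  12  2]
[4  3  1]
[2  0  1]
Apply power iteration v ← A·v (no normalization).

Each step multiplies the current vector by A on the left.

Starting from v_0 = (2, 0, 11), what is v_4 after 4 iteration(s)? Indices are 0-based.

v_4 = (6, 2, 10)

v_0 = (2, 0, 11).
v_1 = A·v_0 = (0, 6, 2).
v_2 = A·v_1 = (11, 7, 2).
v_3 = A·v_2 = (6, 2, 11).
v_4 = A·v_3 = (6, 2, 10).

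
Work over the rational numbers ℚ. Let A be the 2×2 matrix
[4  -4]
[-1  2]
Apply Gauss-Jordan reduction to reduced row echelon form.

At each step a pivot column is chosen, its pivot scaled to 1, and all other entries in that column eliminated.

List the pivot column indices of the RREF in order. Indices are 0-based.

step 1: normalize row 0 (÷4) = (1, -1)
  row 1: subtract -1×row0 = (0, 1)
step 2: normalize row 1 (÷1) = (0, 1)
  row 0: subtract -1×row1 = (1, 0)

pivot columns: 0, 1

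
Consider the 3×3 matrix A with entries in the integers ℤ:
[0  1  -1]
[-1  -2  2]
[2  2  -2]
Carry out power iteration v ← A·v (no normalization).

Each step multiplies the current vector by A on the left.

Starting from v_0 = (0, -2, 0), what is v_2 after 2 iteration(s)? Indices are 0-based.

v_2 = (8, -14, 12)

v_0 = (0, -2, 0).
v_1 = A·v_0 = (-2, 4, -4).
v_2 = A·v_1 = (8, -14, 12).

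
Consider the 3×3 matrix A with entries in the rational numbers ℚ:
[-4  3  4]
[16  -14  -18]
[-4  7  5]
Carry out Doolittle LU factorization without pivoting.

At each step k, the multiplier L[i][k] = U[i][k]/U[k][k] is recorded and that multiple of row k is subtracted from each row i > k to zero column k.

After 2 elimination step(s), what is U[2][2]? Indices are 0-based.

Step 1: pivot at (0,0) is -4.
  row1 ← row1 − (-4)·row0  ⇒  L[1][0]=-4, U row1=(0, -2, -2)
  row2 ← row2 − (1)·row0  ⇒  L[2][0]=1, U row2=(0, 4, 1)
Step 2: pivot at (1,1) is -2.
  row2 ← row2 − (-2)·row1  ⇒  L[2][1]=-2, U row2=(0, 0, -3)

U[2][2] = -3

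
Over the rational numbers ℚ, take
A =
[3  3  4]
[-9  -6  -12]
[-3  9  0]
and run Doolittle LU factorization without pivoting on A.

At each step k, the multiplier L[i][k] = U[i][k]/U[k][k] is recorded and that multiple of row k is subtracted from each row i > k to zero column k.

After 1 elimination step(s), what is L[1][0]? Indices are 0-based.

L[1][0] = -3

[col 0] pivot 3
  R1 -= -3*R0 → (0, 3, 0)  (L[1][0] := -3)
  R2 -= -1*R0 → (0, 12, 4)  (L[2][0] := -1)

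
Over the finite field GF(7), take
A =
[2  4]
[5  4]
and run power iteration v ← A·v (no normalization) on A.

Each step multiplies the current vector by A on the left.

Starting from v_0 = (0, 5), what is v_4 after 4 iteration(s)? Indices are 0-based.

v_4 = (4, 0)

v_0 = (0, 5).
v_1 = A·v_0 = (6, 6).
v_2 = A·v_1 = (1, 5).
v_3 = A·v_2 = (1, 4).
v_4 = A·v_3 = (4, 0).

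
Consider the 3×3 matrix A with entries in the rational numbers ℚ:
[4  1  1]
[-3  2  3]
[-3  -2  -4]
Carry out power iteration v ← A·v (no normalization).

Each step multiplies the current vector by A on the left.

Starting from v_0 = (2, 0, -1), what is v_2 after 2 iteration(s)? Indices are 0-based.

v_0 = (2, 0, -1).
v_1 = A·v_0 = (7, -9, -2).
v_2 = A·v_1 = (17, -45, 5).

v_2 = (17, -45, 5)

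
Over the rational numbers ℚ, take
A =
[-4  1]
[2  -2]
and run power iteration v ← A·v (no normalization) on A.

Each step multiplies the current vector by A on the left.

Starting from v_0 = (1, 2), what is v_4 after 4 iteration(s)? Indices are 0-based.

v_0 = (1, 2).
v_1 = A·v_0 = (-2, -2).
v_2 = A·v_1 = (6, 0).
v_3 = A·v_2 = (-24, 12).
v_4 = A·v_3 = (108, -72).

v_4 = (108, -72)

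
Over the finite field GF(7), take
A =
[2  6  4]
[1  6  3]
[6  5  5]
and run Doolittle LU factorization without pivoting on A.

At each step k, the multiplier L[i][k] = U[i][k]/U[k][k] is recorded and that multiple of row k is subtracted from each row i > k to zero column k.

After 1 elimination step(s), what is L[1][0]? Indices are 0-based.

L[1][0] = 4

[col 0] pivot 2
  R1 -= 4*R0 → (0, 3, 1)  (L[1][0] := 4)
  R2 -= 3*R0 → (0, 1, 0)  (L[2][0] := 3)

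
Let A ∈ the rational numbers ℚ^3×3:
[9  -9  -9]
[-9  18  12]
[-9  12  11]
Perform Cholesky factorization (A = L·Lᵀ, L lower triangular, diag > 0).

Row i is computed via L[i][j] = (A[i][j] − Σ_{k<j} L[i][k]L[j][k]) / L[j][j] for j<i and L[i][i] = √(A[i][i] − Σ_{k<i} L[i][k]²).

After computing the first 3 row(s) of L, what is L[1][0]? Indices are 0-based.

Step 1: L[0][0] = √(9) = 3.
  L[1][0] = (-9) / L[0][0] = -3.
Step 2: L[1][1] = √(9) = 3.
  L[2][0] = (-9) / L[0][0] = -3.
  L[2][1] = (3) / L[1][1] = 1.
Step 3: L[2][2] = √(1) = 1.

L[1][0] = -3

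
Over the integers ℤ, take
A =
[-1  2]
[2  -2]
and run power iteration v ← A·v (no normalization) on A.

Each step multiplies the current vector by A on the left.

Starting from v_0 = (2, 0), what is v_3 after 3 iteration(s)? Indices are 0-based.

v_0 = (2, 0).
v_1 = A·v_0 = (-2, 4).
v_2 = A·v_1 = (10, -12).
v_3 = A·v_2 = (-34, 44).

v_3 = (-34, 44)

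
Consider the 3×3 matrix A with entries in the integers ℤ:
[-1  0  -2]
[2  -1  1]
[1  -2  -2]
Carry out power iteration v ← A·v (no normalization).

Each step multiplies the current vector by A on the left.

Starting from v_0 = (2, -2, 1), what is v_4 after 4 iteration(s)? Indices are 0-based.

v_4 = (-196, 205, -38)

v_0 = (2, -2, 1).
v_1 = A·v_0 = (-4, 7, 4).
v_2 = A·v_1 = (-4, -11, -26).
v_3 = A·v_2 = (56, -23, 70).
v_4 = A·v_3 = (-196, 205, -38).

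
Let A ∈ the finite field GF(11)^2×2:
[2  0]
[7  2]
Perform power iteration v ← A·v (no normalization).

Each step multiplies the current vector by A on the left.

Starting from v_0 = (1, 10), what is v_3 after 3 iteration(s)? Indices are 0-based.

v_0 = (1, 10).
v_1 = A·v_0 = (2, 5).
v_2 = A·v_1 = (4, 2).
v_3 = A·v_2 = (8, 10).

v_3 = (8, 10)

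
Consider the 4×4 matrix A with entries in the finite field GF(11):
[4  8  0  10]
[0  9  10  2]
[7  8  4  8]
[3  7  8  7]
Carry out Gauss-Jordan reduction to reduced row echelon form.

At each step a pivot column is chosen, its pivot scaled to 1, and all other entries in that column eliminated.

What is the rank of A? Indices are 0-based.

rank = 4

[1] R0 /= 4  ⇒  (1, 2, 0, 8)
     R2 -= 7·R0  ⇒  (0, 5, 4, 7)
     R3 -= 3·R0  ⇒  (0, 1, 8, 5)
[2] R1 /= 9  ⇒  (0, 1, 6, 10)
     R0 -= 2·R1  ⇒  (1, 0, 10, 10)
     R2 -= 5·R1  ⇒  (0, 0, 7, 1)
     R3 -= 1·R1  ⇒  (0, 0, 2, 6)
[3] R2 /= 7  ⇒  (0, 0, 1, 8)
     R0 -= 10·R2  ⇒  (1, 0, 0, 7)
     R1 -= 6·R2  ⇒  (0, 1, 0, 6)
     R3 -= 2·R2  ⇒  (0, 0, 0, 1)
[4] R3 /= 1  ⇒  (0, 0, 0, 1)
     R0 -= 7·R3  ⇒  (1, 0, 0, 0)
     R1 -= 6·R3  ⇒  (0, 1, 0, 0)
     R2 -= 8·R3  ⇒  (0, 0, 1, 0)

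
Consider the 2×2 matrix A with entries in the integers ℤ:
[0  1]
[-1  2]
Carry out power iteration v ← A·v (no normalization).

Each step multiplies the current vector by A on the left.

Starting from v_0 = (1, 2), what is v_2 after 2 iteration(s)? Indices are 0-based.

v_2 = (3, 4)

v_0 = (1, 2).
v_1 = A·v_0 = (2, 3).
v_2 = A·v_1 = (3, 4).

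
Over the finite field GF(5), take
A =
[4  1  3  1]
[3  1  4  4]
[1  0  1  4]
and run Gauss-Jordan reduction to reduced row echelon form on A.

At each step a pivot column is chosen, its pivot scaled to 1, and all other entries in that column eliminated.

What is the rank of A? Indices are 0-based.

rank = 3

[1] R0 /= 4  ⇒  (1, 4, 2, 4)
     R1 -= 3·R0  ⇒  (0, 4, 3, 2)
     R2 -= 1·R0  ⇒  (0, 1, 4, 0)
[2] R1 /= 4  ⇒  (0, 1, 2, 3)
     R0 -= 4·R1  ⇒  (1, 0, 4, 2)
     R2 -= 1·R1  ⇒  (0, 0, 2, 2)
[3] R2 /= 2  ⇒  (0, 0, 1, 1)
     R0 -= 4·R2  ⇒  (1, 0, 0, 3)
     R1 -= 2·R2  ⇒  (0, 1, 0, 1)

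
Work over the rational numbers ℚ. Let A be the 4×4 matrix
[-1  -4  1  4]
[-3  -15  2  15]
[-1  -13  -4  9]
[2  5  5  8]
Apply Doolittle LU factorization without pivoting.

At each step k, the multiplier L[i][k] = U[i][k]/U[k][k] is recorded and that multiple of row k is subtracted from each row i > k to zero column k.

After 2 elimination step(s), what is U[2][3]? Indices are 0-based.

U[2][3] = -4

[col 0] pivot -1
  R1 -= 3*R0 → (0, -3, -1, 3)  (L[1][0] := 3)
  R2 -= 1*R0 → (0, -9, -5, 5)  (L[2][0] := 1)
  R3 -= -2*R0 → (0, -3, 7, 16)  (L[3][0] := -2)
[col 1] pivot -3
  R2 -= 3*R1 → (0, 0, -2, -4)  (L[2][1] := 3)
  R3 -= 1*R1 → (0, 0, 8, 13)  (L[3][1] := 1)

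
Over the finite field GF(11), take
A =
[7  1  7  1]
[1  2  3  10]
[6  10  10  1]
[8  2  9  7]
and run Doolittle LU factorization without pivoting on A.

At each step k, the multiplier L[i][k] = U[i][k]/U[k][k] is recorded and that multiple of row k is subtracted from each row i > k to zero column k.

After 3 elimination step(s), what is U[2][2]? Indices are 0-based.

U[2][2] = 6

k=0: U[0][0]=7
  eliminate (1,0): mult=8, new row 1: (0, 5, 2, 2); set L[1][0]=8
  eliminate (2,0): mult=4, new row 2: (0, 6, 4, 8); set L[2][0]=4
  eliminate (3,0): mult=9, new row 3: (0, 4, 1, 9); set L[3][0]=9
k=1: U[1][1]=5
  eliminate (2,1): mult=10, new row 2: (0, 0, 6, 10); set L[2][1]=10
  eliminate (3,1): mult=3, new row 3: (0, 0, 6, 3); set L[3][1]=3
k=2: U[2][2]=6
  eliminate (3,2): mult=1, new row 3: (0, 0, 0, 4); set L[3][2]=1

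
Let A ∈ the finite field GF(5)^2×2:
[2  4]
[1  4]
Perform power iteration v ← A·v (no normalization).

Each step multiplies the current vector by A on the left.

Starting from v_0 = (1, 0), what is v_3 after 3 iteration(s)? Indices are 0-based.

v_3 = (0, 2)

v_0 = (1, 0).
v_1 = A·v_0 = (2, 1).
v_2 = A·v_1 = (3, 1).
v_3 = A·v_2 = (0, 2).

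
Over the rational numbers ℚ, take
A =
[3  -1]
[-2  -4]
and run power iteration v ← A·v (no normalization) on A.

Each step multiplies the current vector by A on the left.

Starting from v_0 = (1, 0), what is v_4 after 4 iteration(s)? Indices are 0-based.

v_0 = (1, 0).
v_1 = A·v_0 = (3, -2).
v_2 = A·v_1 = (11, 2).
v_3 = A·v_2 = (31, -30).
v_4 = A·v_3 = (123, 58).

v_4 = (123, 58)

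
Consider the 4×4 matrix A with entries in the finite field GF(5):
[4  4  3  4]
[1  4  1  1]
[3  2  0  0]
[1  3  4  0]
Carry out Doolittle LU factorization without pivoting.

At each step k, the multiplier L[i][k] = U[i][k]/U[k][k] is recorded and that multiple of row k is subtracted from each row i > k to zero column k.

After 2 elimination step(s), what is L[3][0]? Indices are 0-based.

[col 0] pivot 4
  R1 -= 4*R0 → (0, 3, 4, 0)  (L[1][0] := 4)
  R2 -= 2*R0 → (0, 4, 4, 2)  (L[2][0] := 2)
  R3 -= 4*R0 → (0, 2, 2, 4)  (L[3][0] := 4)
[col 1] pivot 3
  R2 -= 3*R1 → (0, 0, 2, 2)  (L[2][1] := 3)
  R3 -= 4*R1 → (0, 0, 1, 4)  (L[3][1] := 4)

L[3][0] = 4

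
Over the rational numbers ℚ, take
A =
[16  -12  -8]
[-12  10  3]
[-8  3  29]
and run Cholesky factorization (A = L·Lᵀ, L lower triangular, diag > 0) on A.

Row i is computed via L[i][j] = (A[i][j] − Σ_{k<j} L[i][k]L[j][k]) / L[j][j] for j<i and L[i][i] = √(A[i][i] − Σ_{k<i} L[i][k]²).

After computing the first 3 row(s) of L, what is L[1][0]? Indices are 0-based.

Step 1: L[0][0] = √(16) = 4.
  L[1][0] = (-12) / L[0][0] = -3.
Step 2: L[1][1] = √(1) = 1.
  L[2][0] = (-8) / L[0][0] = -2.
  L[2][1] = (-3) / L[1][1] = -3.
Step 3: L[2][2] = √(16) = 4.

L[1][0] = -3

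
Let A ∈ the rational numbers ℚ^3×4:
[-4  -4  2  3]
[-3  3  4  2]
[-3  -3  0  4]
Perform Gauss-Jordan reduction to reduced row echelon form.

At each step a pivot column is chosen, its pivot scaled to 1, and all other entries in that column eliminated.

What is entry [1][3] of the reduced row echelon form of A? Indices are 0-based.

M[1][3] = 4/9

[1] R0 /= -4  ⇒  (1, 1, -1/2, -3/4)
     R1 -= -3·R0  ⇒  (0, 6, 5/2, -1/4)
     R2 -= -3·R0  ⇒  (0, 0, -3/2, 7/4)
[2] R1 /= 6  ⇒  (0, 1, 5/12, -1/24)
     R0 -= 1·R1  ⇒  (1, 0, -11/12, -17/24)
[3] R2 /= -3/2  ⇒  (0, 0, 1, -7/6)
     R0 -= -11/12·R2  ⇒  (1, 0, 0, -16/9)
     R1 -= 5/12·R2  ⇒  (0, 1, 0, 4/9)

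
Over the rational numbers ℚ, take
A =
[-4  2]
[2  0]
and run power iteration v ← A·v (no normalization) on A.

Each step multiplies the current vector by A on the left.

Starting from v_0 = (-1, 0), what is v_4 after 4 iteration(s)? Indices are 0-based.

v_4 = (-464, 192)

v_0 = (-1, 0).
v_1 = A·v_0 = (4, -2).
v_2 = A·v_1 = (-20, 8).
v_3 = A·v_2 = (96, -40).
v_4 = A·v_3 = (-464, 192).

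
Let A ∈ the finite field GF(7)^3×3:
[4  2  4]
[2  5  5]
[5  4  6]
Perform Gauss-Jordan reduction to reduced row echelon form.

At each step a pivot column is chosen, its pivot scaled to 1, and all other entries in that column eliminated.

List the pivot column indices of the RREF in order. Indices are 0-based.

pivot(0,0)=4: scale R0 → (1, 4, 1)
  clear (1,0): R1 −= (2)R0 → (0, 4, 3)
  clear (2,0): R2 −= (5)R0 → (0, 5, 1)
pivot(1,1)=4: scale R1 → (0, 1, 6)
  clear (0,1): R0 −= (4)R1 → (1, 0, 5)
  clear (2,1): R2 −= (5)R1 → (0, 0, 6)
pivot(2,2)=6: scale R2 → (0, 0, 1)
  clear (0,2): R0 −= (5)R2 → (1, 0, 0)
  clear (1,2): R1 −= (6)R2 → (0, 1, 0)

pivot columns: 0, 1, 2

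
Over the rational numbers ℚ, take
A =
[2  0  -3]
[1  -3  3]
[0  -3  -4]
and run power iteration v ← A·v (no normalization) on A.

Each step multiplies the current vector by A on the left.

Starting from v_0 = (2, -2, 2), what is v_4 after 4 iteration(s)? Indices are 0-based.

v_0 = (2, -2, 2).
v_1 = A·v_0 = (-2, 14, -2).
v_2 = A·v_1 = (2, -50, -34).
v_3 = A·v_2 = (106, 50, 286).
v_4 = A·v_3 = (-646, 814, -1294).

v_4 = (-646, 814, -1294)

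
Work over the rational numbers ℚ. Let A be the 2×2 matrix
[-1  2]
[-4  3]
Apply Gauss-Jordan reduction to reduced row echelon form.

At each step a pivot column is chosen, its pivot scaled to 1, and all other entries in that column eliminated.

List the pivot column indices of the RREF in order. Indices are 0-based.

[1] R0 /= -1  ⇒  (1, -2)
     R1 -= -4·R0  ⇒  (0, -5)
[2] R1 /= -5  ⇒  (0, 1)
     R0 -= -2·R1  ⇒  (1, 0)

pivot columns: 0, 1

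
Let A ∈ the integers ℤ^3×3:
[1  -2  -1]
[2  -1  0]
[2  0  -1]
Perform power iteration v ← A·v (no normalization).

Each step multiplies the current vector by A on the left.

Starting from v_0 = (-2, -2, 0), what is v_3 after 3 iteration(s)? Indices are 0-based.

v_0 = (-2, -2, 0).
v_1 = A·v_0 = (2, -2, -4).
v_2 = A·v_1 = (10, 6, 8).
v_3 = A·v_2 = (-10, 14, 12).

v_3 = (-10, 14, 12)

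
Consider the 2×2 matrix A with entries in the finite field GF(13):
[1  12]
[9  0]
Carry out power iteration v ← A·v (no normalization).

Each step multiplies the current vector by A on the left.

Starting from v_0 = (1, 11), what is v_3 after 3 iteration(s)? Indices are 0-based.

v_3 = (6, 11)

v_0 = (1, 11).
v_1 = A·v_0 = (3, 9).
v_2 = A·v_1 = (7, 1).
v_3 = A·v_2 = (6, 11).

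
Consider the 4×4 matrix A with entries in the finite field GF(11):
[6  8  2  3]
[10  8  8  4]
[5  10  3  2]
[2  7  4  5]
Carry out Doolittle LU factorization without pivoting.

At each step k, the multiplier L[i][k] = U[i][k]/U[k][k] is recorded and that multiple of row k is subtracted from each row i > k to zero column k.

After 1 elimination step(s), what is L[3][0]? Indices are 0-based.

L[3][0] = 4

k=0: U[0][0]=6
  eliminate (1,0): mult=9, new row 1: (0, 2, 1, 10); set L[1][0]=9
  eliminate (2,0): mult=10, new row 2: (0, 7, 5, 5); set L[2][0]=10
  eliminate (3,0): mult=4, new row 3: (0, 8, 7, 4); set L[3][0]=4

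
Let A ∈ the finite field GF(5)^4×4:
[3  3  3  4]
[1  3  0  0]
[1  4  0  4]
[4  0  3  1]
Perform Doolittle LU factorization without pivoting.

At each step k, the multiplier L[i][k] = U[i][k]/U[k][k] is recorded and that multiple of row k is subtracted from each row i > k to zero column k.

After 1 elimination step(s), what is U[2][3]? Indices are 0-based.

k=0: U[0][0]=3
  eliminate (1,0): mult=2, new row 1: (0, 2, 4, 2); set L[1][0]=2
  eliminate (2,0): mult=2, new row 2: (0, 3, 4, 1); set L[2][0]=2
  eliminate (3,0): mult=3, new row 3: (0, 1, 4, 4); set L[3][0]=3

U[2][3] = 1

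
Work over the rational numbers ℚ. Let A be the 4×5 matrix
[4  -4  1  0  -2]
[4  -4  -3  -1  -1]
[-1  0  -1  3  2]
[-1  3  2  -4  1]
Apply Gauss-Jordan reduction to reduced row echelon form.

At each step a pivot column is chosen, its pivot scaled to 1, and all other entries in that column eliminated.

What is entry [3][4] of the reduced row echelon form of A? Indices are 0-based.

[1] R0 /= 4  ⇒  (1, -1, 1/4, 0, -1/2)
     R1 -= 4·R0  ⇒  (0, 0, -4, -1, 1)
     R2 -= -1·R0  ⇒  (0, -1, -3/4, 3, 3/2)
     R3 -= -1·R0  ⇒  (0, 2, 9/4, -4, 1/2)
[2] R1 <-> R2
[2] R1 /= -1  ⇒  (0, 1, 3/4, -3, -3/2)
     R0 -= -1·R1  ⇒  (1, 0, 1, -3, -2)
     R3 -= 2·R1  ⇒  (0, 0, 3/4, 2, 7/2)
[3] R2 /= -4  ⇒  (0, 0, 1, 1/4, -1/4)
     R0 -= 1·R2  ⇒  (1, 0, 0, -13/4, -7/4)
     R1 -= 3/4·R2  ⇒  (0, 1, 0, -51/16, -21/16)
     R3 -= 3/4·R2  ⇒  (0, 0, 0, 29/16, 59/16)
[4] R3 /= 29/16  ⇒  (0, 0, 0, 1, 59/29)
     R0 -= -13/4·R3  ⇒  (1, 0, 0, 0, 141/29)
     R1 -= -51/16·R3  ⇒  (0, 1, 0, 0, 150/29)
     R2 -= 1/4·R3  ⇒  (0, 0, 1, 0, -22/29)

M[3][4] = 59/29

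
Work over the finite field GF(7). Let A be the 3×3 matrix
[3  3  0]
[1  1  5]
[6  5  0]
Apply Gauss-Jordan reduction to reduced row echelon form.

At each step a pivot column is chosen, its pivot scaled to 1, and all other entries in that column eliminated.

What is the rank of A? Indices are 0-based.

step 1: normalize row 0 (÷3) = (1, 1, 0)
  row 1: subtract 1×row0 = (0, 0, 5)
  row 2: subtract 6×row0 = (0, 6, 0)
step 2: exchange rows 1,2
step 2: normalize row 1 (÷6) = (0, 1, 0)
  row 0: subtract 1×row1 = (1, 0, 0)
step 3: normalize row 2 (÷5) = (0, 0, 1)

rank = 3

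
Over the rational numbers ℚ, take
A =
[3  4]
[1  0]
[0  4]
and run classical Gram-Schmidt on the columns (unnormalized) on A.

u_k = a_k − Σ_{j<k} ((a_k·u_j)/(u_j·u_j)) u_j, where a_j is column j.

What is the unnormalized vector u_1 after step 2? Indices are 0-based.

u_1 = (2/5, -6/5, 4)

Step 1: u_0 = a_0 = (3, 1, 0).
Step 2: u_1 = a_1 − (6/5)·u_0 = (2/5, -6/5, 4).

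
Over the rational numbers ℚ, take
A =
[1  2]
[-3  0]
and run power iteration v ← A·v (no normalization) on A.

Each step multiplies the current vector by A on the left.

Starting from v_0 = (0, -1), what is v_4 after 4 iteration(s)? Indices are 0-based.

v_4 = (22, -30)

v_0 = (0, -1).
v_1 = A·v_0 = (-2, 0).
v_2 = A·v_1 = (-2, 6).
v_3 = A·v_2 = (10, 6).
v_4 = A·v_3 = (22, -30).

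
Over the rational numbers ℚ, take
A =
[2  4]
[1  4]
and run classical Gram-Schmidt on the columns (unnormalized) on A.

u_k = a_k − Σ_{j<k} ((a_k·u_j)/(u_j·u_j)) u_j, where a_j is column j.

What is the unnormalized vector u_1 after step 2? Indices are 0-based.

Step 1: u_0 = a_0 = (2, 1).
Step 2: u_1 = a_1 − (12/5)·u_0 = (-4/5, 8/5).

u_1 = (-4/5, 8/5)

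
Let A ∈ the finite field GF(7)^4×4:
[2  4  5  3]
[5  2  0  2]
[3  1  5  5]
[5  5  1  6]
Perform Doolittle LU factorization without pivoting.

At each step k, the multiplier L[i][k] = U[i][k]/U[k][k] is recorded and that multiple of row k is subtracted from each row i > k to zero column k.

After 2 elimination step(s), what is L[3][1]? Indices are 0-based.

L[3][1] = 5

Step 1: pivot at (0,0) is 2.
  row1 ← row1 − (6)·row0  ⇒  L[1][0]=6, U row1=(0, 6, 5, 5)
  row2 ← row2 − (5)·row0  ⇒  L[2][0]=5, U row2=(0, 2, 1, 4)
  row3 ← row3 − (6)·row0  ⇒  L[3][0]=6, U row3=(0, 2, 6, 2)
Step 2: pivot at (1,1) is 6.
  row2 ← row2 − (5)·row1  ⇒  L[2][1]=5, U row2=(0, 0, 4, 0)
  row3 ← row3 − (5)·row1  ⇒  L[3][1]=5, U row3=(0, 0, 2, 5)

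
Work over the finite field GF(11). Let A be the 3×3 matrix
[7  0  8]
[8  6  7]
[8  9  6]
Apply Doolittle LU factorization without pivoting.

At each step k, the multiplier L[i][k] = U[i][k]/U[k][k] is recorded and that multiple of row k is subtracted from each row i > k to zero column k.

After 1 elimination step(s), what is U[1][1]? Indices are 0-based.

Step 1: pivot at (0,0) is 7.
  row1 ← row1 − (9)·row0  ⇒  L[1][0]=9, U row1=(0, 6, 1)
  row2 ← row2 − (9)·row0  ⇒  L[2][0]=9, U row2=(0, 9, 0)

U[1][1] = 6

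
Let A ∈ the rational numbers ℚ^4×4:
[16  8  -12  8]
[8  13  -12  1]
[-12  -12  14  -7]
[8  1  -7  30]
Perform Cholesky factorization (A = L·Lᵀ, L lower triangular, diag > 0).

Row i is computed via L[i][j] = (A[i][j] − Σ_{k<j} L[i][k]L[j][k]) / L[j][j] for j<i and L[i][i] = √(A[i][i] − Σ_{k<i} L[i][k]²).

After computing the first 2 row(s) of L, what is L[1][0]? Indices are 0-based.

Step 1: L[0][0] = √(16) = 4.
  L[1][0] = (8) / L[0][0] = 2.
Step 2: L[1][1] = √(9) = 3.

L[1][0] = 2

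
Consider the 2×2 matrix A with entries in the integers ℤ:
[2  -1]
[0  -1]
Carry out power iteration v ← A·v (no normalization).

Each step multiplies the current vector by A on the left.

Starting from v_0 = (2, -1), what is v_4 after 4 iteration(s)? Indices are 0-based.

v_4 = (37, -1)

v_0 = (2, -1).
v_1 = A·v_0 = (5, 1).
v_2 = A·v_1 = (9, -1).
v_3 = A·v_2 = (19, 1).
v_4 = A·v_3 = (37, -1).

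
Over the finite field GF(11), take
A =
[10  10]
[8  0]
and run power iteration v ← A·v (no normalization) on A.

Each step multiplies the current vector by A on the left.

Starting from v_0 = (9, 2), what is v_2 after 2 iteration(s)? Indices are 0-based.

v_2 = (5, 0)

v_0 = (9, 2).
v_1 = A·v_0 = (0, 6).
v_2 = A·v_1 = (5, 0).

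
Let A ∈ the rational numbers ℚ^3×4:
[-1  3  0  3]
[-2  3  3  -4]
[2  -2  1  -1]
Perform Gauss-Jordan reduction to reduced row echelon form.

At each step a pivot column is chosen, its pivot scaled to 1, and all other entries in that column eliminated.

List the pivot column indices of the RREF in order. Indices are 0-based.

pivot(0,0)=-1: scale R0 → (1, -3, 0, -3)
  clear (1,0): R1 −= (-2)R0 → (0, -3, 3, -10)
  clear (2,0): R2 −= (2)R0 → (0, 4, 1, 5)
pivot(1,1)=-3: scale R1 → (0, 1, -1, 10/3)
  clear (0,1): R0 −= (-3)R1 → (1, 0, -3, 7)
  clear (2,1): R2 −= (4)R1 → (0, 0, 5, -25/3)
pivot(2,2)=5: scale R2 → (0, 0, 1, -5/3)
  clear (0,2): R0 −= (-3)R2 → (1, 0, 0, 2)
  clear (1,2): R1 −= (-1)R2 → (0, 1, 0, 5/3)

pivot columns: 0, 1, 2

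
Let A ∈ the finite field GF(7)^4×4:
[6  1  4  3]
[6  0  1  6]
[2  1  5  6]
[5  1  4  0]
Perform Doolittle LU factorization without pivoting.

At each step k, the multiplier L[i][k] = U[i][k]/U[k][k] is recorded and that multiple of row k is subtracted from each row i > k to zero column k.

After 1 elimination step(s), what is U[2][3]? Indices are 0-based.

U[2][3] = 5

[col 0] pivot 6
  R1 -= 1*R0 → (0, 6, 4, 3)  (L[1][0] := 1)
  R2 -= 5*R0 → (0, 3, 6, 5)  (L[2][0] := 5)
  R3 -= 2*R0 → (0, 6, 3, 1)  (L[3][0] := 2)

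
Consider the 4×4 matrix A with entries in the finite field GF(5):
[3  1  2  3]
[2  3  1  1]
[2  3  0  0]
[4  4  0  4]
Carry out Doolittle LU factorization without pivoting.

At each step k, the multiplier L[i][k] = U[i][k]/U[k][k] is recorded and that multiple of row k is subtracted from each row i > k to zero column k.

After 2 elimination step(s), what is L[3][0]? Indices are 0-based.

L[3][0] = 3

[col 0] pivot 3
  R1 -= 4*R0 → (0, 4, 3, 4)  (L[1][0] := 4)
  R2 -= 4*R0 → (0, 4, 2, 3)  (L[2][0] := 4)
  R3 -= 3*R0 → (0, 1, 4, 0)  (L[3][0] := 3)
[col 1] pivot 4
  R2 -= 1*R1 → (0, 0, 4, 4)  (L[2][1] := 1)
  R3 -= 4*R1 → (0, 0, 2, 4)  (L[3][1] := 4)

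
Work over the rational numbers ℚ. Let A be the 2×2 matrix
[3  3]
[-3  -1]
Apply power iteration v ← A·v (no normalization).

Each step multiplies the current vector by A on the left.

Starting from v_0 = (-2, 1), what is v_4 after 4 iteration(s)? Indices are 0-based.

v_0 = (-2, 1).
v_1 = A·v_0 = (-3, 5).
v_2 = A·v_1 = (6, 4).
v_3 = A·v_2 = (30, -22).
v_4 = A·v_3 = (24, -68).

v_4 = (24, -68)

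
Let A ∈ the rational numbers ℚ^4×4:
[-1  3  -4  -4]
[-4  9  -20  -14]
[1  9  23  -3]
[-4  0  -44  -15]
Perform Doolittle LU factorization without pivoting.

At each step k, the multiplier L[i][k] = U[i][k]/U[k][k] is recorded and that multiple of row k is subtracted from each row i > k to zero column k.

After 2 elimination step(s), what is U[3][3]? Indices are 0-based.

[col 0] pivot -1
  R1 -= 4*R0 → (0, -3, -4, 2)  (L[1][0] := 4)
  R2 -= -1*R0 → (0, 12, 19, -7)  (L[2][0] := -1)
  R3 -= 4*R0 → (0, -12, -28, 1)  (L[3][0] := 4)
[col 1] pivot -3
  R2 -= -4*R1 → (0, 0, 3, 1)  (L[2][1] := -4)
  R3 -= 4*R1 → (0, 0, -12, -7)  (L[3][1] := 4)

U[3][3] = -7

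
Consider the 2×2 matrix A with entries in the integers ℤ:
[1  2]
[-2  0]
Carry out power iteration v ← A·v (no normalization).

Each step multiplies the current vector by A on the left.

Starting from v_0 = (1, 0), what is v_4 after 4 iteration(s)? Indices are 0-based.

v_4 = (5, 14)

v_0 = (1, 0).
v_1 = A·v_0 = (1, -2).
v_2 = A·v_1 = (-3, -2).
v_3 = A·v_2 = (-7, 6).
v_4 = A·v_3 = (5, 14).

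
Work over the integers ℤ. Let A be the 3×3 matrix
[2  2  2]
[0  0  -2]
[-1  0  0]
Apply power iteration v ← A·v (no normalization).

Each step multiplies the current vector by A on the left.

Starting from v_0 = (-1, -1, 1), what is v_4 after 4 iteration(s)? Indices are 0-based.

v_0 = (-1, -1, 1).
v_1 = A·v_0 = (-2, -2, 1).
v_2 = A·v_1 = (-6, -2, 2).
v_3 = A·v_2 = (-12, -4, 6).
v_4 = A·v_3 = (-20, -12, 12).

v_4 = (-20, -12, 12)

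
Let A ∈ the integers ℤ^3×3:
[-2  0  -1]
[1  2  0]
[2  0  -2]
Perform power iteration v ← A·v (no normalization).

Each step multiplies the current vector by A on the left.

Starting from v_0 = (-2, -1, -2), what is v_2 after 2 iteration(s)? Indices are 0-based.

v_0 = (-2, -1, -2).
v_1 = A·v_0 = (6, -4, 0).
v_2 = A·v_1 = (-12, -2, 12).

v_2 = (-12, -2, 12)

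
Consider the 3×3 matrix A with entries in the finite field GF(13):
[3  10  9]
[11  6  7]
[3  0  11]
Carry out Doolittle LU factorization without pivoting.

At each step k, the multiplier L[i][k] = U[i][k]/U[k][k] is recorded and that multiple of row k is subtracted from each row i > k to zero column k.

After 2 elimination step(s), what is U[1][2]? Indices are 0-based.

U[1][2] = 0

k=0: U[0][0]=3
  eliminate (1,0): mult=8, new row 1: (0, 4, 0); set L[1][0]=8
  eliminate (2,0): mult=1, new row 2: (0, 3, 2); set L[2][0]=1
k=1: U[1][1]=4
  eliminate (2,1): mult=4, new row 2: (0, 0, 2); set L[2][1]=4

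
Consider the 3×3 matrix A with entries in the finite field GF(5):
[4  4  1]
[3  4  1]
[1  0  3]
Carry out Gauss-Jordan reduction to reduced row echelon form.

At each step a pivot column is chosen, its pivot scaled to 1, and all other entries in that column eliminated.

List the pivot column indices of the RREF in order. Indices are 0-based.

pivot columns: 0, 1, 2

[1] R0 /= 4  ⇒  (1, 1, 4)
     R1 -= 3·R0  ⇒  (0, 1, 4)
     R2 -= 1·R0  ⇒  (0, 4, 4)
[2] R1 /= 1  ⇒  (0, 1, 4)
     R0 -= 1·R1  ⇒  (1, 0, 0)
     R2 -= 4·R1  ⇒  (0, 0, 3)
[3] R2 /= 3  ⇒  (0, 0, 1)
     R1 -= 4·R2  ⇒  (0, 1, 0)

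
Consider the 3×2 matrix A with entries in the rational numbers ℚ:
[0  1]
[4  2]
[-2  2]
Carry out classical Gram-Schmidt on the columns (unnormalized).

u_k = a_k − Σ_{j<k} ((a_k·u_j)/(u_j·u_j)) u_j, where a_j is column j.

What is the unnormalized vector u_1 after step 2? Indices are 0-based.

u_1 = (1, 6/5, 12/5)

Step 1: u_0 = a_0 = (0, 4, -2).
Step 2: u_1 = a_1 − (1/5)·u_0 = (1, 6/5, 12/5).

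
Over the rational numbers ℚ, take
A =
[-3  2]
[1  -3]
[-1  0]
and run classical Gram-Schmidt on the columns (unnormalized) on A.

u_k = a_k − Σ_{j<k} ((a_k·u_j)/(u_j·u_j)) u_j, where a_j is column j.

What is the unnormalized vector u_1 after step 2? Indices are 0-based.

Step 1: u_0 = a_0 = (-3, 1, -1).
Step 2: u_1 = a_1 − (-9/11)·u_0 = (-5/11, -24/11, -9/11).

u_1 = (-5/11, -24/11, -9/11)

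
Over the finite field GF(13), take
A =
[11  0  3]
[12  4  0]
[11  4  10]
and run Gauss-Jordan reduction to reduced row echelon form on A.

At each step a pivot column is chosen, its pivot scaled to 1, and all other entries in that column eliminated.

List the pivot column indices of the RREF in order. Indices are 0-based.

step 1: normalize row 0 (÷11) = (1, 0, 5)
  row 1: subtract 12×row0 = (0, 4, 5)
  row 2: subtract 11×row0 = (0, 4, 7)
step 2: normalize row 1 (÷4) = (0, 1, 11)
  row 2: subtract 4×row1 = (0, 0, 2)
step 3: normalize row 2 (÷2) = (0, 0, 1)
  row 0: subtract 5×row2 = (1, 0, 0)
  row 1: subtract 11×row2 = (0, 1, 0)

pivot columns: 0, 1, 2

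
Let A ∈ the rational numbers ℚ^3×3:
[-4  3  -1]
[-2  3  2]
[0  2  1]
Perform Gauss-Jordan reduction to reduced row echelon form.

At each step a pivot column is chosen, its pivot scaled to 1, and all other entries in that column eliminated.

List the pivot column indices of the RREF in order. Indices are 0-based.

[1] R0 /= -4  ⇒  (1, -3/4, 1/4)
     R1 -= -2·R0  ⇒  (0, 3/2, 5/2)
[2] R1 /= 3/2  ⇒  (0, 1, 5/3)
     R0 -= -3/4·R1  ⇒  (1, 0, 3/2)
     R2 -= 2·R1  ⇒  (0, 0, -7/3)
[3] R2 /= -7/3  ⇒  (0, 0, 1)
     R0 -= 3/2·R2  ⇒  (1, 0, 0)
     R1 -= 5/3·R2  ⇒  (0, 1, 0)

pivot columns: 0, 1, 2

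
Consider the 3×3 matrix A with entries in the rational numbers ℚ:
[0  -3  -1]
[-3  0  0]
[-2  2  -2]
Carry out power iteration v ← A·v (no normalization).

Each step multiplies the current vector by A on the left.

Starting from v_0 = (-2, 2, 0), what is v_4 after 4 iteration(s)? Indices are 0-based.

v_4 = (-306, 186, 136)

v_0 = (-2, 2, 0).
v_1 = A·v_0 = (-6, 6, 8).
v_2 = A·v_1 = (-26, 18, 8).
v_3 = A·v_2 = (-62, 78, 72).
v_4 = A·v_3 = (-306, 186, 136).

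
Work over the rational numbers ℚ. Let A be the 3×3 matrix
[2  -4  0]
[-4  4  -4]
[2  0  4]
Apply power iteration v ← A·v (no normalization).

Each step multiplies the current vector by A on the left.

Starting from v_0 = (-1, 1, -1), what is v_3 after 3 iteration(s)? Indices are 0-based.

v_3 = (-504, 768, -264)

v_0 = (-1, 1, -1).
v_1 = A·v_0 = (-6, 12, -6).
v_2 = A·v_1 = (-60, 96, -36).
v_3 = A·v_2 = (-504, 768, -264).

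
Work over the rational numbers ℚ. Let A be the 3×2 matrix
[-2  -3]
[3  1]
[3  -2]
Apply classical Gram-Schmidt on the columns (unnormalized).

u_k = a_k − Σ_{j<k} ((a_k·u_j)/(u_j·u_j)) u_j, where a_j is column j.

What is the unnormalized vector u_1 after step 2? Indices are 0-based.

Step 1: u_0 = a_0 = (-2, 3, 3).
Step 2: u_1 = a_1 − (3/22)·u_0 = (-30/11, 13/22, -53/22).

u_1 = (-30/11, 13/22, -53/22)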